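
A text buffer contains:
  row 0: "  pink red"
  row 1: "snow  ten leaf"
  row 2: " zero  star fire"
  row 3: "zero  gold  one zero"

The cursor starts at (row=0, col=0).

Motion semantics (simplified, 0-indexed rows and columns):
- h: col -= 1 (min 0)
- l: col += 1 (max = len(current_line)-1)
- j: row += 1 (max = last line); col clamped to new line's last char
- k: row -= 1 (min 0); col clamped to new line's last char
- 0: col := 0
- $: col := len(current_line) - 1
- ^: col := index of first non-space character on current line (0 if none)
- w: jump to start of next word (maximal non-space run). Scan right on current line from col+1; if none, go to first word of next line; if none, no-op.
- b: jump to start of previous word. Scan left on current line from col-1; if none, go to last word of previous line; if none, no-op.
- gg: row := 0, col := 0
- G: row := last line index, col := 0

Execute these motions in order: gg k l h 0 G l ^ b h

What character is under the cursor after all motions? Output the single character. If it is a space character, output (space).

Answer: (space)

Derivation:
After 1 (gg): row=0 col=0 char='_'
After 2 (k): row=0 col=0 char='_'
After 3 (l): row=0 col=1 char='_'
After 4 (h): row=0 col=0 char='_'
After 5 (0): row=0 col=0 char='_'
After 6 (G): row=3 col=0 char='z'
After 7 (l): row=3 col=1 char='e'
After 8 (^): row=3 col=0 char='z'
After 9 (b): row=2 col=12 char='f'
After 10 (h): row=2 col=11 char='_'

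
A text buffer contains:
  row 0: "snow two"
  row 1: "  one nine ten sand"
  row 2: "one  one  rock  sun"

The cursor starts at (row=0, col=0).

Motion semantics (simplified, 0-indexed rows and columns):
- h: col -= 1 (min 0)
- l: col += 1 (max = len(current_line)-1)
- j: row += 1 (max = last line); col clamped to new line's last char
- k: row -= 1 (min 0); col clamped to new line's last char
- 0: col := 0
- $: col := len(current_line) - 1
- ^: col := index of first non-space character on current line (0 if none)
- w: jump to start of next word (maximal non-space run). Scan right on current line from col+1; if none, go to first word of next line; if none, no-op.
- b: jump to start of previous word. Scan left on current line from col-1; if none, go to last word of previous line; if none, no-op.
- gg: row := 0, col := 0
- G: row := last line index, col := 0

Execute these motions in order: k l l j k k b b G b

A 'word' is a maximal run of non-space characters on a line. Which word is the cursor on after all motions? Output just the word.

After 1 (k): row=0 col=0 char='s'
After 2 (l): row=0 col=1 char='n'
After 3 (l): row=0 col=2 char='o'
After 4 (j): row=1 col=2 char='o'
After 5 (k): row=0 col=2 char='o'
After 6 (k): row=0 col=2 char='o'
After 7 (b): row=0 col=0 char='s'
After 8 (b): row=0 col=0 char='s'
After 9 (G): row=2 col=0 char='o'
After 10 (b): row=1 col=15 char='s'

Answer: sand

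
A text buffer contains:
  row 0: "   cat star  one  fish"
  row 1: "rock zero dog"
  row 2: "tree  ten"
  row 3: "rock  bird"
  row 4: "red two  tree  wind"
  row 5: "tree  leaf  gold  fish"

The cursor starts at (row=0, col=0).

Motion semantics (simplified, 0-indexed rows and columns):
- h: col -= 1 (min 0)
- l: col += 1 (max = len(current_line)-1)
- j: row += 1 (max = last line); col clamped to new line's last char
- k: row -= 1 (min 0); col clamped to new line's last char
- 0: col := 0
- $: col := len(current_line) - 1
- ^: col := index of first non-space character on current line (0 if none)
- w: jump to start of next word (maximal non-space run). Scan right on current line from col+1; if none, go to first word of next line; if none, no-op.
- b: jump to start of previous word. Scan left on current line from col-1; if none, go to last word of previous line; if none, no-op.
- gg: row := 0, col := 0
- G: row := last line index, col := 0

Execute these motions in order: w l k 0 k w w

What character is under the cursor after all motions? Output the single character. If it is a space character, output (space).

Answer: s

Derivation:
After 1 (w): row=0 col=3 char='c'
After 2 (l): row=0 col=4 char='a'
After 3 (k): row=0 col=4 char='a'
After 4 (0): row=0 col=0 char='_'
After 5 (k): row=0 col=0 char='_'
After 6 (w): row=0 col=3 char='c'
After 7 (w): row=0 col=7 char='s'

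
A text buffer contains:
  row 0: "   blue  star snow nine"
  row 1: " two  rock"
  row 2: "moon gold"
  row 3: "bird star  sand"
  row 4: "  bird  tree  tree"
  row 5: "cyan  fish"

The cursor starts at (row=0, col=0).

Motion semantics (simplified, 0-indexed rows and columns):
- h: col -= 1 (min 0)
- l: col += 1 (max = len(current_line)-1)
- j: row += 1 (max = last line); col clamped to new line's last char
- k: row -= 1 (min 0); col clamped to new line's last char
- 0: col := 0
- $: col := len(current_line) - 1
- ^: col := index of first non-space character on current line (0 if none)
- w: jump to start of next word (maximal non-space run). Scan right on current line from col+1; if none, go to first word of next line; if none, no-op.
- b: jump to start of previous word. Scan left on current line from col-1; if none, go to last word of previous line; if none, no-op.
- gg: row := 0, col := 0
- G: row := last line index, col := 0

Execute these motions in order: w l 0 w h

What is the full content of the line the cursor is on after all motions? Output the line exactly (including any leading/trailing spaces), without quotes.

Answer:    blue  star snow nine

Derivation:
After 1 (w): row=0 col=3 char='b'
After 2 (l): row=0 col=4 char='l'
After 3 (0): row=0 col=0 char='_'
After 4 (w): row=0 col=3 char='b'
After 5 (h): row=0 col=2 char='_'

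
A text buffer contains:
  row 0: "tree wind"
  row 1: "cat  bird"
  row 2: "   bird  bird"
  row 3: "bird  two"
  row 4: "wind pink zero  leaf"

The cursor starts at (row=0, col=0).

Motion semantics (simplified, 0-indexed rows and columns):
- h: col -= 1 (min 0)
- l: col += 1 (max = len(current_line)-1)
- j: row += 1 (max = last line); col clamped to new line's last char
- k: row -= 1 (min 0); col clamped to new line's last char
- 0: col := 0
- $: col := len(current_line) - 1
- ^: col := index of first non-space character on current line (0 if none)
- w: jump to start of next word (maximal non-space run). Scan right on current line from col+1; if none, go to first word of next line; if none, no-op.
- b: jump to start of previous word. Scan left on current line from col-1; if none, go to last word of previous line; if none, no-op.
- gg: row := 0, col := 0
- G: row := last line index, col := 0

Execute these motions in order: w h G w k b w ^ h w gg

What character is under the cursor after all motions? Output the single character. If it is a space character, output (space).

Answer: t

Derivation:
After 1 (w): row=0 col=5 char='w'
After 2 (h): row=0 col=4 char='_'
After 3 (G): row=4 col=0 char='w'
After 4 (w): row=4 col=5 char='p'
After 5 (k): row=3 col=5 char='_'
After 6 (b): row=3 col=0 char='b'
After 7 (w): row=3 col=6 char='t'
After 8 (^): row=3 col=0 char='b'
After 9 (h): row=3 col=0 char='b'
After 10 (w): row=3 col=6 char='t'
After 11 (gg): row=0 col=0 char='t'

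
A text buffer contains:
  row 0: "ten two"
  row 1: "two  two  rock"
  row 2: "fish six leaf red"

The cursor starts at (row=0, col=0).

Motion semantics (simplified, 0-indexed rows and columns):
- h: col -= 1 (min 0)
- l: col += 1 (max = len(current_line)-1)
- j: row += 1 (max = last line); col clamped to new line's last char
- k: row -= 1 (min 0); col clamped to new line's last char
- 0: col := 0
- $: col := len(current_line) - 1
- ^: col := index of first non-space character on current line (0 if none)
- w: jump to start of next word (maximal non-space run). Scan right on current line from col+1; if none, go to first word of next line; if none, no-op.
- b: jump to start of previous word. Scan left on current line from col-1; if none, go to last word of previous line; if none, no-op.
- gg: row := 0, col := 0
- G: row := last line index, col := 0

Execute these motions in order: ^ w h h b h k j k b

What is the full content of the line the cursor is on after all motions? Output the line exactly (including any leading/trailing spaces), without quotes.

Answer: ten two

Derivation:
After 1 (^): row=0 col=0 char='t'
After 2 (w): row=0 col=4 char='t'
After 3 (h): row=0 col=3 char='_'
After 4 (h): row=0 col=2 char='n'
After 5 (b): row=0 col=0 char='t'
After 6 (h): row=0 col=0 char='t'
After 7 (k): row=0 col=0 char='t'
After 8 (j): row=1 col=0 char='t'
After 9 (k): row=0 col=0 char='t'
After 10 (b): row=0 col=0 char='t'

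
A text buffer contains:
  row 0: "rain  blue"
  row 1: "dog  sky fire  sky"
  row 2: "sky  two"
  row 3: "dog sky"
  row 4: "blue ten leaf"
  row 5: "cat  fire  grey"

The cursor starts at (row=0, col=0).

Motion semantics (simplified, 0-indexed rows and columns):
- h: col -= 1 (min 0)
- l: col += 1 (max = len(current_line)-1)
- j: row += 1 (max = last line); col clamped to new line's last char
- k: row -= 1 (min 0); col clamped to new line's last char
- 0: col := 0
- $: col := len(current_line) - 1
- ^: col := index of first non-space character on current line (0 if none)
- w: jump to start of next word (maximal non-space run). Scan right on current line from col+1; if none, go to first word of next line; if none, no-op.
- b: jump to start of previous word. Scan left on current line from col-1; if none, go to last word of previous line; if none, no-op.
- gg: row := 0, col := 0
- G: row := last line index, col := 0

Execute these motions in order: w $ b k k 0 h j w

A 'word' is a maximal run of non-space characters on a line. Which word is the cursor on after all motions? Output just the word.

After 1 (w): row=0 col=6 char='b'
After 2 ($): row=0 col=9 char='e'
After 3 (b): row=0 col=6 char='b'
After 4 (k): row=0 col=6 char='b'
After 5 (k): row=0 col=6 char='b'
After 6 (0): row=0 col=0 char='r'
After 7 (h): row=0 col=0 char='r'
After 8 (j): row=1 col=0 char='d'
After 9 (w): row=1 col=5 char='s'

Answer: sky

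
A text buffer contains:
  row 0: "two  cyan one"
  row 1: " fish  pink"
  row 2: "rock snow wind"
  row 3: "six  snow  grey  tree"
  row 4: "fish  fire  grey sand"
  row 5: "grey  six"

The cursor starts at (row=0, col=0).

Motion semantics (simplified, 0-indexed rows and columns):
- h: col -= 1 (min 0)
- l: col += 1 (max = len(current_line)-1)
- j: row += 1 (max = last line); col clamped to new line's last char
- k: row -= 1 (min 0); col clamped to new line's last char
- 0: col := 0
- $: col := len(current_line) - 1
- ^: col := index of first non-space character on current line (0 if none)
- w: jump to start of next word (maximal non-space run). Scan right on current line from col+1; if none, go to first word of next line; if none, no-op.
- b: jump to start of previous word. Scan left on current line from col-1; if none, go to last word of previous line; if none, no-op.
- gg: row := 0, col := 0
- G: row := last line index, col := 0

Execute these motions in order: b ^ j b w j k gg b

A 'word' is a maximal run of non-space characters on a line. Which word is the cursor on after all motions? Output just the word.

Answer: two

Derivation:
After 1 (b): row=0 col=0 char='t'
After 2 (^): row=0 col=0 char='t'
After 3 (j): row=1 col=0 char='_'
After 4 (b): row=0 col=10 char='o'
After 5 (w): row=1 col=1 char='f'
After 6 (j): row=2 col=1 char='o'
After 7 (k): row=1 col=1 char='f'
After 8 (gg): row=0 col=0 char='t'
After 9 (b): row=0 col=0 char='t'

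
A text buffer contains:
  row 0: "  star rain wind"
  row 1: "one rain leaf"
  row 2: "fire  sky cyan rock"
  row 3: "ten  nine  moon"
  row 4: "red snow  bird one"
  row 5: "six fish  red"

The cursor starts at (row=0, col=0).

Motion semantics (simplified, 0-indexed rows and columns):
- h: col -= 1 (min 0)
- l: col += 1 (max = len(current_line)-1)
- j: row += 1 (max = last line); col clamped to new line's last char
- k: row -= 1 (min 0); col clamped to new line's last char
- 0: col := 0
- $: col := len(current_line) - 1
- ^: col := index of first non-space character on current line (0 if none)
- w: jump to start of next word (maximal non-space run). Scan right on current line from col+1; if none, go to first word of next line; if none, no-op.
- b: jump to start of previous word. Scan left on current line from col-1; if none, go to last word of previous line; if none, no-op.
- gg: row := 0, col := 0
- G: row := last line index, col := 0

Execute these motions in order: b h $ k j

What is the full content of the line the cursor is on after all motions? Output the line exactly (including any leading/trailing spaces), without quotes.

After 1 (b): row=0 col=0 char='_'
After 2 (h): row=0 col=0 char='_'
After 3 ($): row=0 col=15 char='d'
After 4 (k): row=0 col=15 char='d'
After 5 (j): row=1 col=12 char='f'

Answer: one rain leaf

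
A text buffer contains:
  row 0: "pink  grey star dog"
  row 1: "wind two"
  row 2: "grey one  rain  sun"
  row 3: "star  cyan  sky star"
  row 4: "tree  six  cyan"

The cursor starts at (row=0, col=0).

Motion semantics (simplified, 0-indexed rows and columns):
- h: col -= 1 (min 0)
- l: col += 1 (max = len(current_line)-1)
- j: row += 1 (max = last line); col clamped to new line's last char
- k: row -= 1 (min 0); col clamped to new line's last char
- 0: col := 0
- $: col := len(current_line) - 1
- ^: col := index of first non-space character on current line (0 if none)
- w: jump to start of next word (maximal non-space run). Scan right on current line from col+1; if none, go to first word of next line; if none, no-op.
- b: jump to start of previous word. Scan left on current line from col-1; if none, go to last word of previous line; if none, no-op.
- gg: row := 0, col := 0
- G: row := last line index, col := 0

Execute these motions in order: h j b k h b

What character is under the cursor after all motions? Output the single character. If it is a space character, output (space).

After 1 (h): row=0 col=0 char='p'
After 2 (j): row=1 col=0 char='w'
After 3 (b): row=0 col=16 char='d'
After 4 (k): row=0 col=16 char='d'
After 5 (h): row=0 col=15 char='_'
After 6 (b): row=0 col=11 char='s'

Answer: s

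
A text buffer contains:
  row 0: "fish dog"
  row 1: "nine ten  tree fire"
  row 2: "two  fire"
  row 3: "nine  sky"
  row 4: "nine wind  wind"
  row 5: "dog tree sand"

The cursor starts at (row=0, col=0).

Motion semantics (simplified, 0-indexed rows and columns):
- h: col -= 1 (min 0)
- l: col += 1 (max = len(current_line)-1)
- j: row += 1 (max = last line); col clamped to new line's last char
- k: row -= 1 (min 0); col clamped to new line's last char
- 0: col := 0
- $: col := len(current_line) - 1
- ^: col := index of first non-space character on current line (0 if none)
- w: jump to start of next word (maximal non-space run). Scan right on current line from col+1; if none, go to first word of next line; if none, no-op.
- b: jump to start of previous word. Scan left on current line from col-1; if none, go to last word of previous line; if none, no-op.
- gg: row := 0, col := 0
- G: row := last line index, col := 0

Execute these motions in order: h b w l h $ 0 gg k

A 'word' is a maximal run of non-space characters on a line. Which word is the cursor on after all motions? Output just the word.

After 1 (h): row=0 col=0 char='f'
After 2 (b): row=0 col=0 char='f'
After 3 (w): row=0 col=5 char='d'
After 4 (l): row=0 col=6 char='o'
After 5 (h): row=0 col=5 char='d'
After 6 ($): row=0 col=7 char='g'
After 7 (0): row=0 col=0 char='f'
After 8 (gg): row=0 col=0 char='f'
After 9 (k): row=0 col=0 char='f'

Answer: fish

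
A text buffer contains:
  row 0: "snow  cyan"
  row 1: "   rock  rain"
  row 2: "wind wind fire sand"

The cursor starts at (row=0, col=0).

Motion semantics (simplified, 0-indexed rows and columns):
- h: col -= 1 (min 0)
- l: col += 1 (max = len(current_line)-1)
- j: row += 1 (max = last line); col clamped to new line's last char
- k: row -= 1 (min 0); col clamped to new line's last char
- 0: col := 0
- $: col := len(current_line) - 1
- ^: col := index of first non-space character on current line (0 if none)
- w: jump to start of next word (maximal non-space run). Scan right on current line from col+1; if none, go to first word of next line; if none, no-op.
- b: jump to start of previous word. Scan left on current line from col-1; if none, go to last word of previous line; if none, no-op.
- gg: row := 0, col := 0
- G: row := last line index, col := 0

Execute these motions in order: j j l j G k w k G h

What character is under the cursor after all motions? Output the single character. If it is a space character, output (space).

Answer: w

Derivation:
After 1 (j): row=1 col=0 char='_'
After 2 (j): row=2 col=0 char='w'
After 3 (l): row=2 col=1 char='i'
After 4 (j): row=2 col=1 char='i'
After 5 (G): row=2 col=0 char='w'
After 6 (k): row=1 col=0 char='_'
After 7 (w): row=1 col=3 char='r'
After 8 (k): row=0 col=3 char='w'
After 9 (G): row=2 col=0 char='w'
After 10 (h): row=2 col=0 char='w'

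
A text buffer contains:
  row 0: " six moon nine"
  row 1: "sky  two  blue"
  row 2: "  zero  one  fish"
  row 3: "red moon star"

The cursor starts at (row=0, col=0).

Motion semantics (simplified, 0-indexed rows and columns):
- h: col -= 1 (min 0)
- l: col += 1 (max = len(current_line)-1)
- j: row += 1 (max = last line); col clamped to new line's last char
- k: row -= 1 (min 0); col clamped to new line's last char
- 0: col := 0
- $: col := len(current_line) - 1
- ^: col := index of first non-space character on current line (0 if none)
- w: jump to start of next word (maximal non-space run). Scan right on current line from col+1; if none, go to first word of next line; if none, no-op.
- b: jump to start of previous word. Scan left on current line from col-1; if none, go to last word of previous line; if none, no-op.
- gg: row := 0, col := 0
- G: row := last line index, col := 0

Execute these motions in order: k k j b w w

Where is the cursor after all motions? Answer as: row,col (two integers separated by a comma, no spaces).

Answer: 1,5

Derivation:
After 1 (k): row=0 col=0 char='_'
After 2 (k): row=0 col=0 char='_'
After 3 (j): row=1 col=0 char='s'
After 4 (b): row=0 col=10 char='n'
After 5 (w): row=1 col=0 char='s'
After 6 (w): row=1 col=5 char='t'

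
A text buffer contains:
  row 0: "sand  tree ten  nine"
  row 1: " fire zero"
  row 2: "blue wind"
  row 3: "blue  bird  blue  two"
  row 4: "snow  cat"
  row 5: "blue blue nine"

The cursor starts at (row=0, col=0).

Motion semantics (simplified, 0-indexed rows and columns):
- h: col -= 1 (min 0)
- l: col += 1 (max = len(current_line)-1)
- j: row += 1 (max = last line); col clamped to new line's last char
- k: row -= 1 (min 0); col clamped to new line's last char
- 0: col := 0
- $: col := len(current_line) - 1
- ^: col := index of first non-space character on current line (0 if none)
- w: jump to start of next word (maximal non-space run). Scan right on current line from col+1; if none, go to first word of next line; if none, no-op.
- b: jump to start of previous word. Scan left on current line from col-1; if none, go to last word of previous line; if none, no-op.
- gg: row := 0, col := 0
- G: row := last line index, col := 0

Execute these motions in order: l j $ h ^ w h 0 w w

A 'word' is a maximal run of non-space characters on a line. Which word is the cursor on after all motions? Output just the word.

Answer: zero

Derivation:
After 1 (l): row=0 col=1 char='a'
After 2 (j): row=1 col=1 char='f'
After 3 ($): row=1 col=9 char='o'
After 4 (h): row=1 col=8 char='r'
After 5 (^): row=1 col=1 char='f'
After 6 (w): row=1 col=6 char='z'
After 7 (h): row=1 col=5 char='_'
After 8 (0): row=1 col=0 char='_'
After 9 (w): row=1 col=1 char='f'
After 10 (w): row=1 col=6 char='z'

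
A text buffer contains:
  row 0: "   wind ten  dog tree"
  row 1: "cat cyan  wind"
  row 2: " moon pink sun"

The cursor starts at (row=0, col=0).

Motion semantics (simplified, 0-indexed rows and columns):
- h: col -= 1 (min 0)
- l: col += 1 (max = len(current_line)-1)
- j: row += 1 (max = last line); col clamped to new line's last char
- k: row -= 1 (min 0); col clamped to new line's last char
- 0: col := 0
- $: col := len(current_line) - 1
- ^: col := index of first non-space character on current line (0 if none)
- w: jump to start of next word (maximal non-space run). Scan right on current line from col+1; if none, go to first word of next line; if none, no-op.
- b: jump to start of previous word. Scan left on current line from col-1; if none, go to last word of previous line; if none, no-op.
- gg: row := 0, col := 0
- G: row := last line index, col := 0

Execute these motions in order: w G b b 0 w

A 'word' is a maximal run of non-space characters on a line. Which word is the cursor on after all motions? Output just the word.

After 1 (w): row=0 col=3 char='w'
After 2 (G): row=2 col=0 char='_'
After 3 (b): row=1 col=10 char='w'
After 4 (b): row=1 col=4 char='c'
After 5 (0): row=1 col=0 char='c'
After 6 (w): row=1 col=4 char='c'

Answer: cyan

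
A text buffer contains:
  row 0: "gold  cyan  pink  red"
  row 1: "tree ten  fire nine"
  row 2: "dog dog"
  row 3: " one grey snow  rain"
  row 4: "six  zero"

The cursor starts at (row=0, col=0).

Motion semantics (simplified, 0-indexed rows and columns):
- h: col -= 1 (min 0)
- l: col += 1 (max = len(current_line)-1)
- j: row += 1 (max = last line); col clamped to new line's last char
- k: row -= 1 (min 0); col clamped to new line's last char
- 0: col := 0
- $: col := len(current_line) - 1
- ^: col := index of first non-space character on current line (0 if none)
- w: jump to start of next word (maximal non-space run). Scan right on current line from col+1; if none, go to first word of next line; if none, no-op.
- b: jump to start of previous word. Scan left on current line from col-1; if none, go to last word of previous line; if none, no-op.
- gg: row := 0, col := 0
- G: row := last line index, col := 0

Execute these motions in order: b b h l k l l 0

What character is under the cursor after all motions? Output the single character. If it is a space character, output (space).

Answer: g

Derivation:
After 1 (b): row=0 col=0 char='g'
After 2 (b): row=0 col=0 char='g'
After 3 (h): row=0 col=0 char='g'
After 4 (l): row=0 col=1 char='o'
After 5 (k): row=0 col=1 char='o'
After 6 (l): row=0 col=2 char='l'
After 7 (l): row=0 col=3 char='d'
After 8 (0): row=0 col=0 char='g'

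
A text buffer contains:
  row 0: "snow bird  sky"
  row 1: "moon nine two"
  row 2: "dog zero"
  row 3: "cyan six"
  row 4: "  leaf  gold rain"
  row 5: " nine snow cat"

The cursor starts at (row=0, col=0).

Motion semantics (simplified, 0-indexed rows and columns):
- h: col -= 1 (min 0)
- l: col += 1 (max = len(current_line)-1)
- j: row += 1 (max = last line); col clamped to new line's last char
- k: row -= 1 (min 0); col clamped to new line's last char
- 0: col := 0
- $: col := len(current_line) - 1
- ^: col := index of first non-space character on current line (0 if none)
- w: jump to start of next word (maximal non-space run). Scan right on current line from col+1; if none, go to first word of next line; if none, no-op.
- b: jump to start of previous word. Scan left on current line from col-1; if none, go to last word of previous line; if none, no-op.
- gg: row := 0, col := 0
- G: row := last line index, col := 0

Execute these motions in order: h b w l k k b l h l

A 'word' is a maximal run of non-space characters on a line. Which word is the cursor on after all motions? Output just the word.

Answer: bird

Derivation:
After 1 (h): row=0 col=0 char='s'
After 2 (b): row=0 col=0 char='s'
After 3 (w): row=0 col=5 char='b'
After 4 (l): row=0 col=6 char='i'
After 5 (k): row=0 col=6 char='i'
After 6 (k): row=0 col=6 char='i'
After 7 (b): row=0 col=5 char='b'
After 8 (l): row=0 col=6 char='i'
After 9 (h): row=0 col=5 char='b'
After 10 (l): row=0 col=6 char='i'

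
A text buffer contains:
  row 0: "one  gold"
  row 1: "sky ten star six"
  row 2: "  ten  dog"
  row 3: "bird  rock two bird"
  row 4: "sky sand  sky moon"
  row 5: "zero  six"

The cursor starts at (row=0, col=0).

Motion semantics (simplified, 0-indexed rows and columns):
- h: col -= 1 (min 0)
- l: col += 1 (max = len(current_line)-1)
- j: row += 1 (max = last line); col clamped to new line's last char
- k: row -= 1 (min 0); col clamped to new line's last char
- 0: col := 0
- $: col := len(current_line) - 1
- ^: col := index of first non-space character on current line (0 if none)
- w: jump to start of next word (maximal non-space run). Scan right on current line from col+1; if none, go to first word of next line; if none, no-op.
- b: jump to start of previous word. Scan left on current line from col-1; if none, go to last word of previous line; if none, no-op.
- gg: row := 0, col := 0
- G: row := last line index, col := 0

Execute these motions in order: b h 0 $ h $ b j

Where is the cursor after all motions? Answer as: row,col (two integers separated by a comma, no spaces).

After 1 (b): row=0 col=0 char='o'
After 2 (h): row=0 col=0 char='o'
After 3 (0): row=0 col=0 char='o'
After 4 ($): row=0 col=8 char='d'
After 5 (h): row=0 col=7 char='l'
After 6 ($): row=0 col=8 char='d'
After 7 (b): row=0 col=5 char='g'
After 8 (j): row=1 col=5 char='e'

Answer: 1,5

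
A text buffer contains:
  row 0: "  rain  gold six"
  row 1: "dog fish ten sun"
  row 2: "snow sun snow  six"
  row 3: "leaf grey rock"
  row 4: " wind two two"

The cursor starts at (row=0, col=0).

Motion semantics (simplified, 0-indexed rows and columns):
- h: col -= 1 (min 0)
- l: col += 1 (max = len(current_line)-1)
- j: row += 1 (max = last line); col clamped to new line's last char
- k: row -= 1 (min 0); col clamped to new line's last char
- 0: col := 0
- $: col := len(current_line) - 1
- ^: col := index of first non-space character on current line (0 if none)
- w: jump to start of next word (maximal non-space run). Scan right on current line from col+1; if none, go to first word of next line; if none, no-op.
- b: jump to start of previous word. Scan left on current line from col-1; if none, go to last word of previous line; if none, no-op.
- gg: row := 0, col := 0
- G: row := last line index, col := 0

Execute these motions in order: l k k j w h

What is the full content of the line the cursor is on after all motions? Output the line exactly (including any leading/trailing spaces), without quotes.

After 1 (l): row=0 col=1 char='_'
After 2 (k): row=0 col=1 char='_'
After 3 (k): row=0 col=1 char='_'
After 4 (j): row=1 col=1 char='o'
After 5 (w): row=1 col=4 char='f'
After 6 (h): row=1 col=3 char='_'

Answer: dog fish ten sun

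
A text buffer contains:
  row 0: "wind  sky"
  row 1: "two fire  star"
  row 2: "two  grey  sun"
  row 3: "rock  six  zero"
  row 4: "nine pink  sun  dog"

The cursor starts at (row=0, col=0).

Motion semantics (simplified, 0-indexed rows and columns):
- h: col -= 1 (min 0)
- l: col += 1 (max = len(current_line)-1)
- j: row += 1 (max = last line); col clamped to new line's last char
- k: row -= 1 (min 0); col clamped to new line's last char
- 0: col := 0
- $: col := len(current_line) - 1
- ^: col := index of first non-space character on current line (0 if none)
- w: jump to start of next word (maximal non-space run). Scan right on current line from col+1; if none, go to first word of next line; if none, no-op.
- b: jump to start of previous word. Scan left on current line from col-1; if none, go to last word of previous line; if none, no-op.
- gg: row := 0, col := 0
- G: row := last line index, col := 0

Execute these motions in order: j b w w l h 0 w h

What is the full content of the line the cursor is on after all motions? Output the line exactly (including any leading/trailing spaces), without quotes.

After 1 (j): row=1 col=0 char='t'
After 2 (b): row=0 col=6 char='s'
After 3 (w): row=1 col=0 char='t'
After 4 (w): row=1 col=4 char='f'
After 5 (l): row=1 col=5 char='i'
After 6 (h): row=1 col=4 char='f'
After 7 (0): row=1 col=0 char='t'
After 8 (w): row=1 col=4 char='f'
After 9 (h): row=1 col=3 char='_'

Answer: two fire  star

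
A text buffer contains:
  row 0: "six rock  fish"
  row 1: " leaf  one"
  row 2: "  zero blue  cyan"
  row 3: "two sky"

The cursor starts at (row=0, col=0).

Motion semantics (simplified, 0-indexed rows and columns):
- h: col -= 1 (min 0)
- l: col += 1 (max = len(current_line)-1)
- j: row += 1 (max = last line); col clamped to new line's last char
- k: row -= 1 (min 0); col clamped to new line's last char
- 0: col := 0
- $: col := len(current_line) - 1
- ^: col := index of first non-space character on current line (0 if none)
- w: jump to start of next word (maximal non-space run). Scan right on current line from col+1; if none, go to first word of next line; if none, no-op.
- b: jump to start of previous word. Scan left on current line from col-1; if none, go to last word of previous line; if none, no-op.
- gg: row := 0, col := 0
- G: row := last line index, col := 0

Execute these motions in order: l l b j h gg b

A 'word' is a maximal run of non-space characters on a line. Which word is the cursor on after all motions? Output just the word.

Answer: six

Derivation:
After 1 (l): row=0 col=1 char='i'
After 2 (l): row=0 col=2 char='x'
After 3 (b): row=0 col=0 char='s'
After 4 (j): row=1 col=0 char='_'
After 5 (h): row=1 col=0 char='_'
After 6 (gg): row=0 col=0 char='s'
After 7 (b): row=0 col=0 char='s'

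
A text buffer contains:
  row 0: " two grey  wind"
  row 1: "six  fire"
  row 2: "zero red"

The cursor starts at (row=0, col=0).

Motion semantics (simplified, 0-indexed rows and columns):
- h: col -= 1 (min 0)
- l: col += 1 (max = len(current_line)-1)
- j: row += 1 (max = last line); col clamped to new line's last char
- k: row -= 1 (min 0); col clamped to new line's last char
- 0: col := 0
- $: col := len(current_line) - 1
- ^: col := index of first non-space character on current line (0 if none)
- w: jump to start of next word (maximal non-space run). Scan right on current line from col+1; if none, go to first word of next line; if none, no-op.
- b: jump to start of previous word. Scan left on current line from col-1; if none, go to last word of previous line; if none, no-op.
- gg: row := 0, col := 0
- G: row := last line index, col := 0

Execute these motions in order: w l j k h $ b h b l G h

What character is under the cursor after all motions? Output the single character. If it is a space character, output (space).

Answer: z

Derivation:
After 1 (w): row=0 col=1 char='t'
After 2 (l): row=0 col=2 char='w'
After 3 (j): row=1 col=2 char='x'
After 4 (k): row=0 col=2 char='w'
After 5 (h): row=0 col=1 char='t'
After 6 ($): row=0 col=14 char='d'
After 7 (b): row=0 col=11 char='w'
After 8 (h): row=0 col=10 char='_'
After 9 (b): row=0 col=5 char='g'
After 10 (l): row=0 col=6 char='r'
After 11 (G): row=2 col=0 char='z'
After 12 (h): row=2 col=0 char='z'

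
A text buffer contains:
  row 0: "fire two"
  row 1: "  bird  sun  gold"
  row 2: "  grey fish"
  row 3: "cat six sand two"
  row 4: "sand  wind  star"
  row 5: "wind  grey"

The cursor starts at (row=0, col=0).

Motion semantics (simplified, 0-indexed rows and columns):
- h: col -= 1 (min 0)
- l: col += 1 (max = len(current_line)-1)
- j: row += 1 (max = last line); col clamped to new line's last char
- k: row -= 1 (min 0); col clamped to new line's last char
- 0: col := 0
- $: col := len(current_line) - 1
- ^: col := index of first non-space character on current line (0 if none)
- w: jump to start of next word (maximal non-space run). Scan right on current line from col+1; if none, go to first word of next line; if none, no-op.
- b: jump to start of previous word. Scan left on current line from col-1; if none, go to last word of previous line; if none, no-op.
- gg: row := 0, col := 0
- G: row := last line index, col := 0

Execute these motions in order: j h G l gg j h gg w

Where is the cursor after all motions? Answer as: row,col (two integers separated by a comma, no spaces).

After 1 (j): row=1 col=0 char='_'
After 2 (h): row=1 col=0 char='_'
After 3 (G): row=5 col=0 char='w'
After 4 (l): row=5 col=1 char='i'
After 5 (gg): row=0 col=0 char='f'
After 6 (j): row=1 col=0 char='_'
After 7 (h): row=1 col=0 char='_'
After 8 (gg): row=0 col=0 char='f'
After 9 (w): row=0 col=5 char='t'

Answer: 0,5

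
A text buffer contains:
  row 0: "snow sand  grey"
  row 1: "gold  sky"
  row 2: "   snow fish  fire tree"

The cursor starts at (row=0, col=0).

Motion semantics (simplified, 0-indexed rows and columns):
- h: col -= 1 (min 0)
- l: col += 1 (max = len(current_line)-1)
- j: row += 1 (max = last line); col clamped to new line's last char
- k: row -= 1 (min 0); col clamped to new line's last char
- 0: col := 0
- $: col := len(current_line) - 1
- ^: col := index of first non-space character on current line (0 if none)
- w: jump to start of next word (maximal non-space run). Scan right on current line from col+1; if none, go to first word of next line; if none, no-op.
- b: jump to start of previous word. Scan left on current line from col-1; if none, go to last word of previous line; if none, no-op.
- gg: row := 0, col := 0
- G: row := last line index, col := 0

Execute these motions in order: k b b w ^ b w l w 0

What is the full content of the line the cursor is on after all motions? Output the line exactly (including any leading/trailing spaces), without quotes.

Answer: snow sand  grey

Derivation:
After 1 (k): row=0 col=0 char='s'
After 2 (b): row=0 col=0 char='s'
After 3 (b): row=0 col=0 char='s'
After 4 (w): row=0 col=5 char='s'
After 5 (^): row=0 col=0 char='s'
After 6 (b): row=0 col=0 char='s'
After 7 (w): row=0 col=5 char='s'
After 8 (l): row=0 col=6 char='a'
After 9 (w): row=0 col=11 char='g'
After 10 (0): row=0 col=0 char='s'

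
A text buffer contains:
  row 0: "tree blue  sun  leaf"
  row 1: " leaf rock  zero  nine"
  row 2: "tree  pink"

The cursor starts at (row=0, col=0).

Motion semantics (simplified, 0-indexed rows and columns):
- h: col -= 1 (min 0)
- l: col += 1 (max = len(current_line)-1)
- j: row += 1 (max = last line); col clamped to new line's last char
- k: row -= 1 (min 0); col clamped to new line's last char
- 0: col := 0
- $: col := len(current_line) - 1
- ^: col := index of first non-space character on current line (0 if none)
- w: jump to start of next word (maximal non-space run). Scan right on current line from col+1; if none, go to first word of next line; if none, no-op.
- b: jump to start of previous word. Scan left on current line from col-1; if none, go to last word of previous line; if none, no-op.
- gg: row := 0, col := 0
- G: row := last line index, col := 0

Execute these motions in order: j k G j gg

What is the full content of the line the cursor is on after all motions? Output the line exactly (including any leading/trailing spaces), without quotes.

After 1 (j): row=1 col=0 char='_'
After 2 (k): row=0 col=0 char='t'
After 3 (G): row=2 col=0 char='t'
After 4 (j): row=2 col=0 char='t'
After 5 (gg): row=0 col=0 char='t'

Answer: tree blue  sun  leaf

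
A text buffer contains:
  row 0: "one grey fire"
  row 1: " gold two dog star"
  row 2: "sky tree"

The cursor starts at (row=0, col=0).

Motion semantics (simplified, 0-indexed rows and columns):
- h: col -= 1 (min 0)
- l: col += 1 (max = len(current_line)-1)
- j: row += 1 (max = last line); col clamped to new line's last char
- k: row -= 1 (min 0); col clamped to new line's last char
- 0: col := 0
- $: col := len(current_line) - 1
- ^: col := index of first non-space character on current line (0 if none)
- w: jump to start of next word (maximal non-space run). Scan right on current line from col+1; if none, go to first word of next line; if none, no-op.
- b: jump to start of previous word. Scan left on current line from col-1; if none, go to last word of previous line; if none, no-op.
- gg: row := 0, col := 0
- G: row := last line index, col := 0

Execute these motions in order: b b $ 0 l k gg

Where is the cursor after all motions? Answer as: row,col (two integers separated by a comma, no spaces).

After 1 (b): row=0 col=0 char='o'
After 2 (b): row=0 col=0 char='o'
After 3 ($): row=0 col=12 char='e'
After 4 (0): row=0 col=0 char='o'
After 5 (l): row=0 col=1 char='n'
After 6 (k): row=0 col=1 char='n'
After 7 (gg): row=0 col=0 char='o'

Answer: 0,0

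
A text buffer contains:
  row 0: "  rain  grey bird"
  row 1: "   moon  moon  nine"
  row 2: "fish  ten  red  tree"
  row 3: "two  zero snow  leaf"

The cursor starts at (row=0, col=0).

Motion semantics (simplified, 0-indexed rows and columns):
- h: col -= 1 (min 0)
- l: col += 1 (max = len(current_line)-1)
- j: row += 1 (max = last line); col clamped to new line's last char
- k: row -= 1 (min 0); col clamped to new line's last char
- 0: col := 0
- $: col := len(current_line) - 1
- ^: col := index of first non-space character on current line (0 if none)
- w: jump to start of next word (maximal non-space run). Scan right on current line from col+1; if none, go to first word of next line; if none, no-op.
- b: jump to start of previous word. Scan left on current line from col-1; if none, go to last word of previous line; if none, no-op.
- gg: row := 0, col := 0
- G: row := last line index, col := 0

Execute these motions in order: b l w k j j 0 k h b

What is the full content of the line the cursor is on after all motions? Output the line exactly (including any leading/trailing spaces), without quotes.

Answer:   rain  grey bird

Derivation:
After 1 (b): row=0 col=0 char='_'
After 2 (l): row=0 col=1 char='_'
After 3 (w): row=0 col=2 char='r'
After 4 (k): row=0 col=2 char='r'
After 5 (j): row=1 col=2 char='_'
After 6 (j): row=2 col=2 char='s'
After 7 (0): row=2 col=0 char='f'
After 8 (k): row=1 col=0 char='_'
After 9 (h): row=1 col=0 char='_'
After 10 (b): row=0 col=13 char='b'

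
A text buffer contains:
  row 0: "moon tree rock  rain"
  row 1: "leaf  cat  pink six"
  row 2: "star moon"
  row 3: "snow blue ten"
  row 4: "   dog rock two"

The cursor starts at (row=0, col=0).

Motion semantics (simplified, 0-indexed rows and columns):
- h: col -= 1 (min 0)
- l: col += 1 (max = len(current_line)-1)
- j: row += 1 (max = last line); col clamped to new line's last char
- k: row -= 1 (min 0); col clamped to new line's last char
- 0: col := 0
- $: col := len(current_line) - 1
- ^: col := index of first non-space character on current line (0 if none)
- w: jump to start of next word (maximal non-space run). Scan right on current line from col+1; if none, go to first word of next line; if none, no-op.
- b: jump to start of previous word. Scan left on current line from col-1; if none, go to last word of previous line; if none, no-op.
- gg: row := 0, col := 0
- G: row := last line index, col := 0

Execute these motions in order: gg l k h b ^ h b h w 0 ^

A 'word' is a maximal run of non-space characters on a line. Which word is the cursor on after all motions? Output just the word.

Answer: moon

Derivation:
After 1 (gg): row=0 col=0 char='m'
After 2 (l): row=0 col=1 char='o'
After 3 (k): row=0 col=1 char='o'
After 4 (h): row=0 col=0 char='m'
After 5 (b): row=0 col=0 char='m'
After 6 (^): row=0 col=0 char='m'
After 7 (h): row=0 col=0 char='m'
After 8 (b): row=0 col=0 char='m'
After 9 (h): row=0 col=0 char='m'
After 10 (w): row=0 col=5 char='t'
After 11 (0): row=0 col=0 char='m'
After 12 (^): row=0 col=0 char='m'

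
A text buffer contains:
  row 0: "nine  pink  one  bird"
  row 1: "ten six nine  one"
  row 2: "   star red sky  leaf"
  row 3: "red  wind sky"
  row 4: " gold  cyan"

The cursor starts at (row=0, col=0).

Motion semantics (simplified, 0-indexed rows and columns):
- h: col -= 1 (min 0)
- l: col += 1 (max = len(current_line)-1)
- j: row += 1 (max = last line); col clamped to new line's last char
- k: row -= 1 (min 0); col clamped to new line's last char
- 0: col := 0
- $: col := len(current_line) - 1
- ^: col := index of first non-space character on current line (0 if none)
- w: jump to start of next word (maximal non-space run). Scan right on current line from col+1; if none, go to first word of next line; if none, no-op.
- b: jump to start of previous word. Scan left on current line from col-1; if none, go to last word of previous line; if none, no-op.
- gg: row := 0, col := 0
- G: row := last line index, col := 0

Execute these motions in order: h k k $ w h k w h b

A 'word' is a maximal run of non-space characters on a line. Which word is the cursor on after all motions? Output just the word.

Answer: nine

Derivation:
After 1 (h): row=0 col=0 char='n'
After 2 (k): row=0 col=0 char='n'
After 3 (k): row=0 col=0 char='n'
After 4 ($): row=0 col=20 char='d'
After 5 (w): row=1 col=0 char='t'
After 6 (h): row=1 col=0 char='t'
After 7 (k): row=0 col=0 char='n'
After 8 (w): row=0 col=6 char='p'
After 9 (h): row=0 col=5 char='_'
After 10 (b): row=0 col=0 char='n'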